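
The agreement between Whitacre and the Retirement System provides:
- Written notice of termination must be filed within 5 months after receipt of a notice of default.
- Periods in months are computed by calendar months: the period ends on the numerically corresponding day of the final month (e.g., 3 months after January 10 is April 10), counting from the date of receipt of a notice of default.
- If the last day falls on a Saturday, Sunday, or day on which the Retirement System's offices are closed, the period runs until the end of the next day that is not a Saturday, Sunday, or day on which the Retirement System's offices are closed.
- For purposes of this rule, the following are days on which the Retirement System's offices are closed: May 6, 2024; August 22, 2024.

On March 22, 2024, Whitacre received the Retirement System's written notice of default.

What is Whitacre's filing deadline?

5 months after March 22, 2024 is August 22, 2024.
August 22, 2024 is a listed holiday. The next qualifying day is August 23, 2024.

August 23, 2024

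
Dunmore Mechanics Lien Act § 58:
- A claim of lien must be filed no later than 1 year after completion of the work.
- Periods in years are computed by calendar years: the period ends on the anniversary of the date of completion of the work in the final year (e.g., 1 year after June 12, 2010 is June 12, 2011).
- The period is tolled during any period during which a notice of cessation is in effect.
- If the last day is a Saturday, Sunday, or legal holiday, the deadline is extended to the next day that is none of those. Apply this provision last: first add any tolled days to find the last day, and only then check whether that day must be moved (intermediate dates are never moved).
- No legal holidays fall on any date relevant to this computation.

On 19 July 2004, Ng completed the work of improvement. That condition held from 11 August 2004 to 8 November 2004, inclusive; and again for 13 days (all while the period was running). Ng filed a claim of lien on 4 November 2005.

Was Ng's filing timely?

1 year after 19 July 2004 is July 19, 2005.
From August 11, 2004 through November 8, 2004 inclusive is 90 days; tolling adds 90 days: July 19, 2005 + 90 days = October 17, 2005.
Tolling adds 13 days: October 17, 2005 + 13 days = October 30, 2005.
October 30, 2005 is Sunday. The next qualifying day is October 31, 2005.
The deadline is October 31, 2005; the filing on November 4, 2005 is after that date.

No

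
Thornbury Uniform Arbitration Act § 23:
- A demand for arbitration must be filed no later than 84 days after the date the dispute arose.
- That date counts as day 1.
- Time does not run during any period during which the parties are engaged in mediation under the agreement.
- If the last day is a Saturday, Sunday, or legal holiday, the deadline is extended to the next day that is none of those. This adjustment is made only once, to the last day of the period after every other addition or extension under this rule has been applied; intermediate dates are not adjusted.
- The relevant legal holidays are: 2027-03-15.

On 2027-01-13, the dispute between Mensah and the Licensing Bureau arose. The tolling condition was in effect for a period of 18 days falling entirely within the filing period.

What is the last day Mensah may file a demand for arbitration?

Counting 2027-01-13 as day 1, day 84 is April 6, 2027.
Tolling adds 18 days: April 6, 2027 + 18 days = April 24, 2027.
April 24, 2027 is Saturday; April 25, 2027 is Sunday. The next qualifying day is April 26, 2027.

April 26, 2027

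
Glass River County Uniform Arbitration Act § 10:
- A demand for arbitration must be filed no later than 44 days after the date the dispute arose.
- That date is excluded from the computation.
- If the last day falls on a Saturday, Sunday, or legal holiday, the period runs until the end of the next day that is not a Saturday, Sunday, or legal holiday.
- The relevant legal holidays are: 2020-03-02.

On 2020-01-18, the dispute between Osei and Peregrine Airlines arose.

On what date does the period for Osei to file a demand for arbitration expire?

44 days after 2020-01-18 is March 2, 2020.
March 2, 2020 is a listed holiday. The next qualifying day is March 3, 2020.

March 3, 2020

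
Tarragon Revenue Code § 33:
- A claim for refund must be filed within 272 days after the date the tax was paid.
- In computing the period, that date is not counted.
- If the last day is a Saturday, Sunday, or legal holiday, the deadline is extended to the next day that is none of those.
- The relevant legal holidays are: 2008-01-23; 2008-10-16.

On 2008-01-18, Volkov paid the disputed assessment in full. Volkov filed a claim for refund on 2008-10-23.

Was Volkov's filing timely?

No

272 days after 2008-01-18 is October 16, 2008.
October 16, 2008 is a listed holiday. The next qualifying day is October 17, 2008.
The deadline is October 17, 2008; the filing on October 23, 2008 is after that date.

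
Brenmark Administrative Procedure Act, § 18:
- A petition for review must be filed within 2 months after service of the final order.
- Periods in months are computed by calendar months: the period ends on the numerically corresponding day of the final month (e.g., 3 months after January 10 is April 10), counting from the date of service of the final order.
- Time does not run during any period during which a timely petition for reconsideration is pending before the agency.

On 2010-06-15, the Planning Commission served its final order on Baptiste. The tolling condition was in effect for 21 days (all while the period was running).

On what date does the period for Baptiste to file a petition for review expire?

September 5, 2010

2 months after 2010-06-15 is August 15, 2010.
Tolling adds 21 days: August 15, 2010 + 21 days = September 5, 2010.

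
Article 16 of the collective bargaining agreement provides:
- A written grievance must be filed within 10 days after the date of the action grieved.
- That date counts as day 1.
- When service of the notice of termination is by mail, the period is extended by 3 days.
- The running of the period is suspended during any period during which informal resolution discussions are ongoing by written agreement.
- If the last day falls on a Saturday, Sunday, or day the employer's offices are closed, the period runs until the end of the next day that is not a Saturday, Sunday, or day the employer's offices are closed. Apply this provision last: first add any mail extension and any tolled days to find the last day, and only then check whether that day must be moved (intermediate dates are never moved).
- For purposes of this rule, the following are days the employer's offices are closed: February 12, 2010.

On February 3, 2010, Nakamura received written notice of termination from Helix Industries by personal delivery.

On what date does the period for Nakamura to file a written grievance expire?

Counting February 3, 2010 as day 1, day 10 is February 12, 2010.
Service was not by mail, so no mail extension applies.
February 12, 2010 is a listed holiday; February 13, 2010 is Saturday; February 14, 2010 is Sunday. The next qualifying day is February 15, 2010.

February 15, 2010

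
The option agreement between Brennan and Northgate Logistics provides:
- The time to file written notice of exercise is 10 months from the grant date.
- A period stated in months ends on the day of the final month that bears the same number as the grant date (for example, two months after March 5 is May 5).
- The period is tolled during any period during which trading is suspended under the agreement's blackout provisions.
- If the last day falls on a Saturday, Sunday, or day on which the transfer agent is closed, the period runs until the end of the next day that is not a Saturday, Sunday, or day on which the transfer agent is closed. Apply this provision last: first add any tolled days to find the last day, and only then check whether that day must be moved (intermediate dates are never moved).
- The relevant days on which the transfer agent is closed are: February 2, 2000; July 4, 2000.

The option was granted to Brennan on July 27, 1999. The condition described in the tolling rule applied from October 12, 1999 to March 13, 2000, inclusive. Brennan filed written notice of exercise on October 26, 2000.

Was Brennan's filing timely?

10 months after July 27, 1999 is May 27, 2000.
From October 12, 1999 through March 13, 2000 inclusive is 154 days; tolling adds 154 days: May 27, 2000 + 154 days = October 28, 2000.
October 28, 2000 is Saturday; October 29, 2000 is Sunday. The next qualifying day is October 30, 2000.
The deadline is October 30, 2000; the filing on October 26, 2000 is on or before that date.

Yes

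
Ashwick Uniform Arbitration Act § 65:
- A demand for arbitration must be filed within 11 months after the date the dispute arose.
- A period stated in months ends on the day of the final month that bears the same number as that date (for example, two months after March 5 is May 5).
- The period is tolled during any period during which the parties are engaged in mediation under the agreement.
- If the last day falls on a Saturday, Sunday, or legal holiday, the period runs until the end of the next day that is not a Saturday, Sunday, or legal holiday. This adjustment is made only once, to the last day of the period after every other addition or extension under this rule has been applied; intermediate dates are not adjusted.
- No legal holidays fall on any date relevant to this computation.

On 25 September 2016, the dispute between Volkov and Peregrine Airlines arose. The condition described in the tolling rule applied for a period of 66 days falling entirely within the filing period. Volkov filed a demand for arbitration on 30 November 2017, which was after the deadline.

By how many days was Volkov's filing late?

31 days

11 months after 25 September 2016 is August 25, 2017.
Tolling adds 66 days: August 25, 2017 + 66 days = October 30, 2017.
October 30, 2017 is a Monday and not a legal holiday, so no extension applies.
The deadline is October 30, 2017; from October 30, 2017 to November 30, 2017 is 31 days.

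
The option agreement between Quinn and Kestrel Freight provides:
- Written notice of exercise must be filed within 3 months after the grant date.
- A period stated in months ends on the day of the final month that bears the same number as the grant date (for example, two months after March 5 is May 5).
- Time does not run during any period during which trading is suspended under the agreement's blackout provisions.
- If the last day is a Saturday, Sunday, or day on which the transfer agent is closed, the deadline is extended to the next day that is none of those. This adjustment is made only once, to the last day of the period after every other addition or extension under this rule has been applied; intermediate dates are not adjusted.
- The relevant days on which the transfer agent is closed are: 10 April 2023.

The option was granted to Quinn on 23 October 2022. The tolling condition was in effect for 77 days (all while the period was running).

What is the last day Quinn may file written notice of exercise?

3 months after 23 October 2022 is January 23, 2023.
Tolling adds 77 days: January 23, 2023 + 77 days = April 10, 2023.
April 10, 2023 is a listed holiday. The next qualifying day is April 11, 2023.

April 11, 2023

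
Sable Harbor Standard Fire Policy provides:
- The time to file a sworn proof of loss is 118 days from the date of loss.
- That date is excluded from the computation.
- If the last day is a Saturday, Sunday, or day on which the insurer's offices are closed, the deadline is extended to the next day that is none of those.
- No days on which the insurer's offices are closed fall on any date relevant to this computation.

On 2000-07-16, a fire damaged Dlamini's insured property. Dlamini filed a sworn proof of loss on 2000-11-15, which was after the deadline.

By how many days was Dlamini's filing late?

118 days after 2000-07-16 is November 11, 2000.
November 11, 2000 is Saturday; November 12, 2000 is Sunday. The next qualifying day is November 13, 2000.
The deadline is November 13, 2000; from November 13, 2000 to November 15, 2000 is 2 days.

2 days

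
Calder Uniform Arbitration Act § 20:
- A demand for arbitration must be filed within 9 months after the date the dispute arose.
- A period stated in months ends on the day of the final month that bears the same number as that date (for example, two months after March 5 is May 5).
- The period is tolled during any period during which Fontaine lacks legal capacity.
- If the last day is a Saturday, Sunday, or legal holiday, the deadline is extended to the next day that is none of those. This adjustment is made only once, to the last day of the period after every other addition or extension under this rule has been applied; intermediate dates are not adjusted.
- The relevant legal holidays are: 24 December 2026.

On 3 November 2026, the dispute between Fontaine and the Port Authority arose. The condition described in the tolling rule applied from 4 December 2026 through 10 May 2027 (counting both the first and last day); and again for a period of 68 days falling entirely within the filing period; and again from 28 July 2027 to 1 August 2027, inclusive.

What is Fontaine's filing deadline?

9 months after 3 November 2026 is August 3, 2027.
From December 4, 2026 through May 10, 2027 inclusive is 158 days; tolling adds 158 days: August 3, 2027 + 158 days = January 8, 2028.
Tolling adds 68 days: January 8, 2028 + 68 days = March 16, 2028.
From July 28, 2027 through August 1, 2027 inclusive is 5 days; tolling adds 5 days: March 16, 2028 + 5 days = March 21, 2028.
March 21, 2028 is a Tuesday and not a legal holiday, so no extension applies.

March 21, 2028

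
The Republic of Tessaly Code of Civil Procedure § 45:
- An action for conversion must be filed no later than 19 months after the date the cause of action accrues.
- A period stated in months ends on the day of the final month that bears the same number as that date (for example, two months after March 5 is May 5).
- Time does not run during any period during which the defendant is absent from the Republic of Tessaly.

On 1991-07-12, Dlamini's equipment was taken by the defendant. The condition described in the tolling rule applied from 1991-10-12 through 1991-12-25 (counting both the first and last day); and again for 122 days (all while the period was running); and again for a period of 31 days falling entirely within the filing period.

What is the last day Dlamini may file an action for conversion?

19 months after 1991-07-12 is February 12, 1993.
From October 12, 1991 through December 25, 1991 inclusive is 75 days; tolling adds 75 days: February 12, 1993 + 75 days = April 28, 1993.
Tolling adds 122 days: April 28, 1993 + 122 days = August 28, 1993.
Tolling adds 31 days: August 28, 1993 + 31 days = September 28, 1993.

September 28, 1993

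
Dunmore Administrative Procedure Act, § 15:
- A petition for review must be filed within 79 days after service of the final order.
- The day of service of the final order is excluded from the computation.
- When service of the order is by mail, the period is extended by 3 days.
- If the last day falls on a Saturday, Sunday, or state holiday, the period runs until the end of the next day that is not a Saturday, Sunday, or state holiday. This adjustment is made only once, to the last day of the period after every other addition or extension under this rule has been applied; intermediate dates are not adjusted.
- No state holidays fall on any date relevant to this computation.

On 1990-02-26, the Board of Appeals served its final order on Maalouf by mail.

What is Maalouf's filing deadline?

79 days after 1990-02-26 is May 16, 1990.
Service was by mail, adding 3 days: May 16, 1990 + 3 days = May 19, 1990.
May 19, 1990 is Saturday; May 20, 1990 is Sunday. The next qualifying day is May 21, 1990.

May 21, 1990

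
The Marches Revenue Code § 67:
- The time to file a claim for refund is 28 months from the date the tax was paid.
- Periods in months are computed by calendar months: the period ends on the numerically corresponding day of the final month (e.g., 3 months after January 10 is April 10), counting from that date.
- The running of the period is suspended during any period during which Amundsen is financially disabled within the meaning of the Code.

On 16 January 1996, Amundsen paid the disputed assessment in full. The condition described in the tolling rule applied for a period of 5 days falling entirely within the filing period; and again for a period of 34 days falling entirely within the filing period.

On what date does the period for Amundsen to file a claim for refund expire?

June 24, 1998

28 months after 16 January 1996 is May 16, 1998.
Tolling adds 5 days: May 16, 1998 + 5 days = May 21, 1998.
Tolling adds 34 days: May 21, 1998 + 34 days = June 24, 1998.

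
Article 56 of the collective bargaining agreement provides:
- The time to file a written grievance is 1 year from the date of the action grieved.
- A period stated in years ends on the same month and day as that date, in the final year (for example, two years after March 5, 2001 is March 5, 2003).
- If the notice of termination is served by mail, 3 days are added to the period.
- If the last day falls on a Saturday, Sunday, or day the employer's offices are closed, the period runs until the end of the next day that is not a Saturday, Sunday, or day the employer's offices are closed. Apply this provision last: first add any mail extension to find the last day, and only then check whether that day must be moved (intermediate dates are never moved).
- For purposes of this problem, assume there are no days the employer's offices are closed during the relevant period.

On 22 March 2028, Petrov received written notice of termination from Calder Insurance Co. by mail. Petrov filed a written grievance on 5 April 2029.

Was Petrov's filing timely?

1 year after 22 March 2028 is March 22, 2029.
Service was by mail, adding 3 days: March 22, 2029 + 3 days = March 25, 2029.
March 25, 2029 is Sunday. The next qualifying day is March 26, 2029.
The deadline is March 26, 2029; the filing on April 5, 2029 is after that date.

No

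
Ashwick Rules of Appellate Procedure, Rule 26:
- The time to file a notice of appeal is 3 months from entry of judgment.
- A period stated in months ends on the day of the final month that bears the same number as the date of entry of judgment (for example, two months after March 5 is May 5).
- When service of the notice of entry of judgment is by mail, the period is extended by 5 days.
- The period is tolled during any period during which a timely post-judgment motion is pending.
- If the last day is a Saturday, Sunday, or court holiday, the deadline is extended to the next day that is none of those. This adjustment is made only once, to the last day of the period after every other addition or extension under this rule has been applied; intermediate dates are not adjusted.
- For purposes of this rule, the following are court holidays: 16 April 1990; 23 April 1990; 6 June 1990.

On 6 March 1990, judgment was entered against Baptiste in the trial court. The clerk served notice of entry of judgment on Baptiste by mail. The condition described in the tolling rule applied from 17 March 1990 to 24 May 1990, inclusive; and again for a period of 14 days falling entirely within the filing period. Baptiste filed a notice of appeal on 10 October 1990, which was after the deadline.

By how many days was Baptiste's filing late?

37 days

3 months after 6 March 1990 is June 6, 1990.
Service was by mail, adding 5 days: June 6, 1990 + 5 days = June 11, 1990.
From March 17, 1990 through May 24, 1990 inclusive is 69 days; tolling adds 69 days: June 11, 1990 + 69 days = August 19, 1990.
Tolling adds 14 days: August 19, 1990 + 14 days = September 2, 1990.
September 2, 1990 is Sunday. The next qualifying day is September 3, 1990.
The deadline is September 3, 1990; from September 3, 1990 to October 10, 1990 is 37 days.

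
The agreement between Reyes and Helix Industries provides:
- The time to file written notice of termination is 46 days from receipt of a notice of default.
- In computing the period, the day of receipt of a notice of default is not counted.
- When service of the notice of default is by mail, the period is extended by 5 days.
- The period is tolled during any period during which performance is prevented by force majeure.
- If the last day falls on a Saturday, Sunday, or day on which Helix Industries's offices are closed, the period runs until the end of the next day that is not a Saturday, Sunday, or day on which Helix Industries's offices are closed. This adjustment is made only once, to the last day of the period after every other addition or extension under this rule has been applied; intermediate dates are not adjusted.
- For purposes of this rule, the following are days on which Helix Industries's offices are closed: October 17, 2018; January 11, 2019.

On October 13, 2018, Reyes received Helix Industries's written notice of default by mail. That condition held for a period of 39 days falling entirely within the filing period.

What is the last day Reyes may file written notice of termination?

January 14, 2019

46 days after October 13, 2018 is November 28, 2018.
Service was by mail, adding 5 days: November 28, 2018 + 5 days = December 3, 2018.
Tolling adds 39 days: December 3, 2018 + 39 days = January 11, 2019.
January 11, 2019 is a listed holiday; January 12, 2019 is Saturday; January 13, 2019 is Sunday. The next qualifying day is January 14, 2019.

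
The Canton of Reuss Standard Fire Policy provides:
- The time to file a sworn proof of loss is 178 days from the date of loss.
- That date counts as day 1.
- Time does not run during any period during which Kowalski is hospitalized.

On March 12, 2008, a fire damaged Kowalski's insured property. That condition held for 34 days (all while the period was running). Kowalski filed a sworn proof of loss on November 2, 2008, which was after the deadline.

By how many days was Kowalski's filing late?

Counting March 12, 2008 as day 1, day 178 is September 5, 2008.
Tolling adds 34 days: September 5, 2008 + 34 days = October 9, 2008.
The deadline is October 9, 2008; from October 9, 2008 to November 2, 2008 is 24 days.

24 days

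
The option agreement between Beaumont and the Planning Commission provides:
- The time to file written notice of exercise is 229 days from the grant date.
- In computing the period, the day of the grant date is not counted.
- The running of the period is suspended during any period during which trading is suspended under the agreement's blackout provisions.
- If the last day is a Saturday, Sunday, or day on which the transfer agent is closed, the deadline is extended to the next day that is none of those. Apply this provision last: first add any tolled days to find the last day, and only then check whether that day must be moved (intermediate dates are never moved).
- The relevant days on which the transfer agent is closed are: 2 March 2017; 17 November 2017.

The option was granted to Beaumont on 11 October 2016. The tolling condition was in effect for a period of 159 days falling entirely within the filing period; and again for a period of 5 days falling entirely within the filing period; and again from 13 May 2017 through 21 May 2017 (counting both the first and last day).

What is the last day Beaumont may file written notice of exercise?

November 20, 2017

229 days after 11 October 2016 is May 28, 2017.
Tolling adds 159 days: May 28, 2017 + 159 days = November 3, 2017.
Tolling adds 5 days: November 3, 2017 + 5 days = November 8, 2017.
From May 13, 2017 through May 21, 2017 inclusive is 9 days; tolling adds 9 days: November 8, 2017 + 9 days = November 17, 2017.
November 17, 2017 is a listed holiday; November 18, 2017 is Saturday; November 19, 2017 is Sunday. The next qualifying day is November 20, 2017.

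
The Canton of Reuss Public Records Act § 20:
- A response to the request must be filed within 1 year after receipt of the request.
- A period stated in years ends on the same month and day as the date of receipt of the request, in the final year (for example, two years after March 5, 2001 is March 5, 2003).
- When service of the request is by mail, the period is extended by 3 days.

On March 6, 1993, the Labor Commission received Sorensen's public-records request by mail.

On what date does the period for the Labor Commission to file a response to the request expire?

1 year after March 6, 1993 is March 6, 1994.
Service was by mail, adding 3 days: March 6, 1994 + 3 days = March 9, 1994.

March 9, 1994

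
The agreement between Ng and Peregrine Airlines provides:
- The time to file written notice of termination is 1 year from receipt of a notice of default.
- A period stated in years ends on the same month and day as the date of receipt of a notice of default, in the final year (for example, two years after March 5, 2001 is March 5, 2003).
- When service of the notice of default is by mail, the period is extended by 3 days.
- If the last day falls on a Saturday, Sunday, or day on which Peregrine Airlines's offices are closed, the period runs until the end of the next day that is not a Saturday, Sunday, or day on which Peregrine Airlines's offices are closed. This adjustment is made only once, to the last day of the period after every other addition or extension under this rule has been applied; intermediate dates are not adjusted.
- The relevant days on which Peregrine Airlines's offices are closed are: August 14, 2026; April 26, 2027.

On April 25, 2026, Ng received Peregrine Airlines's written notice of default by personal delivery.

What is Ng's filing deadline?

1 year after April 25, 2026 is April 25, 2027.
Service was not by mail, so no mail extension applies.
April 25, 2027 is Sunday; April 26, 2027 is a listed holiday. The next qualifying day is April 27, 2027.

April 27, 2027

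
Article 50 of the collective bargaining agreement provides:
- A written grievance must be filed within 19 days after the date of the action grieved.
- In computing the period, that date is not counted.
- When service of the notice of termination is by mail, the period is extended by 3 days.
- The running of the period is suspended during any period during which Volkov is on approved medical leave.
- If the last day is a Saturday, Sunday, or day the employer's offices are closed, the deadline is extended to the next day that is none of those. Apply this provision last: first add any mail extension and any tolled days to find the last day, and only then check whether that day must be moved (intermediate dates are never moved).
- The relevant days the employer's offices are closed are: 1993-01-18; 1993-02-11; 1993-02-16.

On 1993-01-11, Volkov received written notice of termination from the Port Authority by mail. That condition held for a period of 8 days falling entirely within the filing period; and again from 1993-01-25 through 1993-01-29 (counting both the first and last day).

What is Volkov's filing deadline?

19 days after 1993-01-11 is January 30, 1993.
Service was by mail, adding 3 days: January 30, 1993 + 3 days = February 2, 1993.
Tolling adds 8 days: February 2, 1993 + 8 days = February 10, 1993.
From January 25, 1993 through January 29, 1993 inclusive is 5 days; tolling adds 5 days: February 10, 1993 + 5 days = February 15, 1993.
February 15, 1993 is a Monday and not a day the employer's offices are closed, so no extension applies.

February 15, 1993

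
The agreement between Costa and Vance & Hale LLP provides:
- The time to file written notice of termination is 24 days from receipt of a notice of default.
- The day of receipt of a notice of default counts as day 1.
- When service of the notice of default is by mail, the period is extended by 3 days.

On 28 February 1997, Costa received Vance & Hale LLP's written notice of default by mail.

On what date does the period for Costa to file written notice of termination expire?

March 26, 1997

Counting 28 February 1997 as day 1, day 24 is March 23, 1997.
Service was by mail, adding 3 days: March 23, 1997 + 3 days = March 26, 1997.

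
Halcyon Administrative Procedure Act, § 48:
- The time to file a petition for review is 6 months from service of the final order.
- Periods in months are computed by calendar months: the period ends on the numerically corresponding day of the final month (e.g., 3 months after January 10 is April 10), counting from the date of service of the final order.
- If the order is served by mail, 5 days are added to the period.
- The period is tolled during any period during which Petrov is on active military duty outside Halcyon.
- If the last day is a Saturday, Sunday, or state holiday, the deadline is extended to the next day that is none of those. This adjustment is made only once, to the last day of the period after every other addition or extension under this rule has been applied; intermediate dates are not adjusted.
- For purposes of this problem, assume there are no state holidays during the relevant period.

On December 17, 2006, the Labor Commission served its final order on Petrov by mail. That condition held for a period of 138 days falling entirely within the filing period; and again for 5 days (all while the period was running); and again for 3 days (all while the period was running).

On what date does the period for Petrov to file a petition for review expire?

6 months after December 17, 2006 is June 17, 2007.
Service was by mail, adding 5 days: June 17, 2007 + 5 days = June 22, 2007.
Tolling adds 138 days: June 22, 2007 + 138 days = November 7, 2007.
Tolling adds 5 days: November 7, 2007 + 5 days = November 12, 2007.
Tolling adds 3 days: November 12, 2007 + 3 days = November 15, 2007.
November 15, 2007 is a Thursday and not a state holiday, so no extension applies.

November 15, 2007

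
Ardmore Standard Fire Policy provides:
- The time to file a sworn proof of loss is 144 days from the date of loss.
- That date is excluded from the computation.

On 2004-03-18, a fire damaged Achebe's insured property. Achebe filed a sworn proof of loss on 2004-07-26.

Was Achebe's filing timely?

Yes

144 days after 2004-03-18 is August 9, 2004.
The deadline is August 9, 2004; the filing on July 26, 2004 is on or before that date.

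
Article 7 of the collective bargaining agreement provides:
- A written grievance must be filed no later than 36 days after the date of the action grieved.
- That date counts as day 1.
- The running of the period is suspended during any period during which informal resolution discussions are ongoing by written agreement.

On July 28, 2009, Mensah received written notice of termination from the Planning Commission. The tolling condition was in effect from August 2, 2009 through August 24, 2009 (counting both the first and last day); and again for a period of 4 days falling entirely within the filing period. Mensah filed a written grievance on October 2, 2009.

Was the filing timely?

Counting July 28, 2009 as day 1, day 36 is September 1, 2009.
From August 2, 2009 through August 24, 2009 inclusive is 23 days; tolling adds 23 days: September 1, 2009 + 23 days = September 24, 2009.
Tolling adds 4 days: September 24, 2009 + 4 days = September 28, 2009.
The deadline is September 28, 2009; the filing on October 2, 2009 is after that date.

No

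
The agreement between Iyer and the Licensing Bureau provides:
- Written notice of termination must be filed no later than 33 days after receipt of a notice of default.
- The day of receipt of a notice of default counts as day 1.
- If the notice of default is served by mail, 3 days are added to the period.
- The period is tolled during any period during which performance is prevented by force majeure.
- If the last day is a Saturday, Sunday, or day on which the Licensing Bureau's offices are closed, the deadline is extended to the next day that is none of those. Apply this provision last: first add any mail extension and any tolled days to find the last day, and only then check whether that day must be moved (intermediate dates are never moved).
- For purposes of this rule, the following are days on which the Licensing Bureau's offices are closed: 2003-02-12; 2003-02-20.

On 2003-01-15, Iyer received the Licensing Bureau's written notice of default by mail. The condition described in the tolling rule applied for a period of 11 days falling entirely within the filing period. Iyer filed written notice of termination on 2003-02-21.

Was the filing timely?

Yes

Counting 2003-01-15 as day 1, day 33 is February 16, 2003.
Service was by mail, adding 3 days: February 16, 2003 + 3 days = February 19, 2003.
Tolling adds 11 days: February 19, 2003 + 11 days = March 2, 2003.
March 2, 2003 is Sunday. The next qualifying day is March 3, 2003.
The deadline is March 3, 2003; the filing on February 21, 2003 is on or before that date.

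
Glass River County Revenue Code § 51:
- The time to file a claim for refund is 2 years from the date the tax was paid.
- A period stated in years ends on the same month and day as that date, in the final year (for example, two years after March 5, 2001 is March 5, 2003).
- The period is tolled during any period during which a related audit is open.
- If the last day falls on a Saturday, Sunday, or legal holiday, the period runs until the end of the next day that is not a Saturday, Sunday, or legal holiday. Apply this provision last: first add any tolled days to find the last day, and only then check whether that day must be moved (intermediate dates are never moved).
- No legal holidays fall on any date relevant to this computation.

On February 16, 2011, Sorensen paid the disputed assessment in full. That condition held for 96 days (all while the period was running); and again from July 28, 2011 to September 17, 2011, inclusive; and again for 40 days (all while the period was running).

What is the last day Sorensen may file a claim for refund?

2 years after February 16, 2011 is February 16, 2013.
Tolling adds 96 days: February 16, 2013 + 96 days = May 23, 2013.
From July 28, 2011 through September 17, 2011 inclusive is 52 days; tolling adds 52 days: May 23, 2013 + 52 days = July 14, 2013.
Tolling adds 40 days: July 14, 2013 + 40 days = August 23, 2013.
August 23, 2013 is a Friday and not a legal holiday, so no extension applies.

August 23, 2013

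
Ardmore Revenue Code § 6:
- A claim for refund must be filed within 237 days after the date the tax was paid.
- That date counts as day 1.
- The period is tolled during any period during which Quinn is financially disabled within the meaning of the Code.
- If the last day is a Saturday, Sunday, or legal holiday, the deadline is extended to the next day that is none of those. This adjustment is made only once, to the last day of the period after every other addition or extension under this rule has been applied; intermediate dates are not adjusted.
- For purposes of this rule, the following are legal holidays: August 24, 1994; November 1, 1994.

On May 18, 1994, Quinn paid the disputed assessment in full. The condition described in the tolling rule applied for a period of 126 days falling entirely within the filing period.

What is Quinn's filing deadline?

May 15, 1995

Counting May 18, 1994 as day 1, day 237 is January 9, 1995.
Tolling adds 126 days: January 9, 1995 + 126 days = May 15, 1995.
May 15, 1995 is a Monday and not a legal holiday, so no extension applies.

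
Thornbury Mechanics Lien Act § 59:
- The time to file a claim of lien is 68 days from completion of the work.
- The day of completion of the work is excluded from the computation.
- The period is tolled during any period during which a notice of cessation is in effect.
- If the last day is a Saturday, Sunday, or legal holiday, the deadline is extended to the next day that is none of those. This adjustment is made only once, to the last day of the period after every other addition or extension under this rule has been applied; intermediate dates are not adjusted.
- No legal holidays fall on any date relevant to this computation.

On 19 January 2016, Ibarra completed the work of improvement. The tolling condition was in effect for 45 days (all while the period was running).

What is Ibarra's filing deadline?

May 11, 2016

68 days after 19 January 2016 is March 27, 2016.
Tolling adds 45 days: March 27, 2016 + 45 days = May 11, 2016.
May 11, 2016 is a Wednesday and not a legal holiday, so no extension applies.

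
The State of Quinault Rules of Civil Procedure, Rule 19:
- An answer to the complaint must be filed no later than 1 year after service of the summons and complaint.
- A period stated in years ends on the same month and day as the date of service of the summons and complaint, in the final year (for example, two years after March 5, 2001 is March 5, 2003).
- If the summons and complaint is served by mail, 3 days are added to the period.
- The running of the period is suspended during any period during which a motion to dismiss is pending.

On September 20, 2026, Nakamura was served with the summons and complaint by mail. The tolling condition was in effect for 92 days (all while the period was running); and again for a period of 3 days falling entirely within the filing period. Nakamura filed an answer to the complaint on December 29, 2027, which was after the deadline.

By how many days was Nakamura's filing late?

1 year after September 20, 2026 is September 20, 2027.
Service was by mail, adding 3 days: September 20, 2027 + 3 days = September 23, 2027.
Tolling adds 92 days: September 23, 2027 + 92 days = December 24, 2027.
Tolling adds 3 days: December 24, 2027 + 3 days = December 27, 2027.
The deadline is December 27, 2027; from December 27, 2027 to December 29, 2027 is 2 days.

2 days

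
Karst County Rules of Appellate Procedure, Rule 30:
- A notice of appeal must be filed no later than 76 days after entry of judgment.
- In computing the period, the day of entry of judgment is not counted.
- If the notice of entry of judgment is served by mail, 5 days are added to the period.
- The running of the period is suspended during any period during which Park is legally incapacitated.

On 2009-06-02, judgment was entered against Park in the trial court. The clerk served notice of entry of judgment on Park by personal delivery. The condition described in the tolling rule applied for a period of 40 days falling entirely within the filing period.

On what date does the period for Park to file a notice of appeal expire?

76 days after 2009-06-02 is August 17, 2009.
Service was not by mail, so no mail extension applies.
Tolling adds 40 days: August 17, 2009 + 40 days = September 26, 2009.

September 26, 2009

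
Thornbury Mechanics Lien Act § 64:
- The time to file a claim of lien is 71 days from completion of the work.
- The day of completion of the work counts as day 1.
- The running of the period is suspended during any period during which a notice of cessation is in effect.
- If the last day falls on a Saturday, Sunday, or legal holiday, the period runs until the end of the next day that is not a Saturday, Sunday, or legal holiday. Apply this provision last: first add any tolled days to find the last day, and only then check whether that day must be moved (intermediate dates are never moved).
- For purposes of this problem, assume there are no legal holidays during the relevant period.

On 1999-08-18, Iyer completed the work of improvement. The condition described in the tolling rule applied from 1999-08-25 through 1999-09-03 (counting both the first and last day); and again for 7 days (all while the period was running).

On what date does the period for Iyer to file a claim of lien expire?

November 15, 1999

Counting 1999-08-18 as day 1, day 71 is October 27, 1999.
From August 25, 1999 through September 3, 1999 inclusive is 10 days; tolling adds 10 days: October 27, 1999 + 10 days = November 6, 1999.
Tolling adds 7 days: November 6, 1999 + 7 days = November 13, 1999.
November 13, 1999 is Saturday; November 14, 1999 is Sunday. The next qualifying day is November 15, 1999.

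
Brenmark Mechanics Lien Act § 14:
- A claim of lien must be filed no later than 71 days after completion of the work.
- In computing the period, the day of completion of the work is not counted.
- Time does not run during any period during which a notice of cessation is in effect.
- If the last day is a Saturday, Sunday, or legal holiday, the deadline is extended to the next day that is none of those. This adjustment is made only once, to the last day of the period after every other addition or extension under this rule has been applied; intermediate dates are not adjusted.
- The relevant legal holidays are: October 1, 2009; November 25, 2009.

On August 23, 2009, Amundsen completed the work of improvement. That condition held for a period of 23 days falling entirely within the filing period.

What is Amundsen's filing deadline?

71 days after August 23, 2009 is November 2, 2009.
Tolling adds 23 days: November 2, 2009 + 23 days = November 25, 2009.
November 25, 2009 is a listed holiday. The next qualifying day is November 26, 2009.

November 26, 2009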